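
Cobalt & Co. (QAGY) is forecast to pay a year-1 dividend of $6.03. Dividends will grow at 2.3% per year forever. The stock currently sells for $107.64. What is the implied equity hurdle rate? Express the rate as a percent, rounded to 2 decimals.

7.90%

Rearranging the constant-growth DDM: r = D₁/P₀ + g.
r = 6.0300 / 107.64 + 0.023 = 0.05602 + 0.023 = 0.07902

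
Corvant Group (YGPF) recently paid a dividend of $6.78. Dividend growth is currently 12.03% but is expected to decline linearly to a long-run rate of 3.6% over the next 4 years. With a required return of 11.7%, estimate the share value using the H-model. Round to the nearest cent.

H-model: P₀ = D₀[(1+g_L) + H(g_S−g_L)]/(r−g_L), with H = 4/2 = 2.
P₀ = 6.78 × [(1+0.036) + 2×(0.1203−0.036)] / (0.117−0.036)
   = 6.78 × 1.2046 / 0.081 = 100.8295

$100.83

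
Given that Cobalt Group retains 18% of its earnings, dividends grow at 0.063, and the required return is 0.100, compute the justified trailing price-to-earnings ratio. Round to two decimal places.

Payout ratio b = 1 − 0.18 = 0.82.
Justified trailing P/E = b(1+g)/(r−g) = 0.82×(1+0.063)/(0.1−0.063) = 23.5584

23.56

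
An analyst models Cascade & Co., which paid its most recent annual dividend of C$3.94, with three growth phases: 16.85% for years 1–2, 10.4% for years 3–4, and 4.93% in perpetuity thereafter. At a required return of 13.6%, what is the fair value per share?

C$63.86

Three-stage DDM. Project D₁…D_4; terminal Gordon value at t=4 with g = 0.0493; discount at r = 0.136.
D_1 = 4.6039
D_2 = 5.3796
D_3 = 5.9391
D_4 = 6.5568
TV_4 = 6.8800/(0.136−0.0493) = 79.3546
P₀ = Σ Dₜ/(1+r)ᵗ + TV_4/(1+r)^4 = 63.8593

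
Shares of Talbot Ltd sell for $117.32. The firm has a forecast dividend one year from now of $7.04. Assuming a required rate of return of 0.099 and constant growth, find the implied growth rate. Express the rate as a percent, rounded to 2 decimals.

From P₀ = D₁/(r − g), the implied growth is g = r − D₁/P₀.
g = 0.099 − 7.04/117.32 = 0.099 − 0.06001 = 0.03899

3.90%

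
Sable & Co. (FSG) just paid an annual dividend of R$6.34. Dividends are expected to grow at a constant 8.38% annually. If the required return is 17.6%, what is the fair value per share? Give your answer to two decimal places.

R$74.53

Gordon growth model: P₀ = D₁/(r − g). D₁ = 6.34 × (1 + 0.0838) = 6.8713.
P₀ = 6.8713 / (0.176 − 0.0838) = 6.8713 / 0.0922 = 74.5259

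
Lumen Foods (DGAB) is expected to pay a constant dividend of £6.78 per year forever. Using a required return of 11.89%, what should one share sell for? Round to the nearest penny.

£57.02

Zero-growth DDM (perpetuity): P₀ = D/r = 6.78 / 0.1189 = 57.0227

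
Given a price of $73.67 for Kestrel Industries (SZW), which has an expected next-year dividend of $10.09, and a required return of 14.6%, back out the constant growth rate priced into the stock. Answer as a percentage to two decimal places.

From P₀ = D₁/(r − g), the implied growth is g = r − D₁/P₀.
g = 0.146 − 10.09/73.67 = 0.146 − 0.13696 = 0.00904

0.90%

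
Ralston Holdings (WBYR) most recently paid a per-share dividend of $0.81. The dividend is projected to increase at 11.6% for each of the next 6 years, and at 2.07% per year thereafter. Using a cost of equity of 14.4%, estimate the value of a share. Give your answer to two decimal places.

$10.24

Two-stage DDM. Project D₁…D_6 at 0.116, terminal growth 0.0207, discount at r = 0.144.
D_1 = 0.9040
D_2 = 1.0088
D_3 = 1.1258
D_4 = 1.2564
D_5 = 1.4022
D_6 = 1.5648
Terminal value at t=6: TV = D_7/(r−g) = 1.5972/(0.144−0.0207) = 12.9540
P₀ = 0.9040/(1+0.144)^1 + 1.0088/(1+0.144)^2 + 1.1258/(1+0.144)^3 + 1.2564/(1+0.144)^4 + 1.4022/(1+0.144)^5 + 1.5648/(1+0.144)^6 + 12.9540/(1+0.144)^6 = 10.2392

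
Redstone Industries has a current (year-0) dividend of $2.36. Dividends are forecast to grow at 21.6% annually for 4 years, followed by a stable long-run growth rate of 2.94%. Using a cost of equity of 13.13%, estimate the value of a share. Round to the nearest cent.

$43.17

Two-stage DDM. Project D₁…D_4 at 0.216, terminal growth 0.0294, discount at r = 0.1313.
D_1 = 2.8698
D_2 = 3.4896
D_3 = 4.2434
D_4 = 5.1600
Terminal value at t=4: TV = D_5/(r−g) = 5.3117/(0.1313−0.0294) = 52.1262
P₀ = 2.8698/(1+0.1313)^1 + 3.4896/(1+0.1313)^2 + 4.2434/(1+0.1313)^3 + 5.1600/(1+0.1313)^4 + 52.1262/(1+0.1313)^4 = 43.1675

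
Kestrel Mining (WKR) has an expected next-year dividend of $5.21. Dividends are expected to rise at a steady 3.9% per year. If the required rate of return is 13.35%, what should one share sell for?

Gordon growth model: P₀ = D₁/(r − g), with D₁ = 5.21 given directly.
P₀ = 5.2100 / (0.1335 − 0.039) = 5.2100 / 0.0945 = 55.1323

$55.13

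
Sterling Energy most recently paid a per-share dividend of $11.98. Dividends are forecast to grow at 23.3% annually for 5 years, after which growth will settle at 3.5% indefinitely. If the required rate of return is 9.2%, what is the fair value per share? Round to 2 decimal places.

$486.74

Two-stage DDM. Project D₁…D_5 at 0.233, terminal growth 0.035, discount at r = 0.092.
D_1 = 14.7713
D_2 = 18.2131
D_3 = 22.4567
D_4 = 27.6891
D_5 = 34.1407
Terminal value at t=5: TV = D_6/(r−g) = 35.3356/(0.092−0.035) = 619.9229
P₀ = 14.7713/(1+0.092)^1 + 18.2131/(1+0.092)^2 + 22.4567/(1+0.092)^3 + 27.6891/(1+0.092)^4 + 34.1407/(1+0.092)^5 + 619.9229/(1+0.092)^5 = 486.7362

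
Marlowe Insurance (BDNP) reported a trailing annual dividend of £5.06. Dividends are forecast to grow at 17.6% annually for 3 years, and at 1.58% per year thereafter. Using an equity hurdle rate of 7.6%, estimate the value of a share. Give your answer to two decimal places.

£129.65

Two-stage DDM. Project D₁…D_3 at 0.176, terminal growth 0.0158, discount at r = 0.076.
D_1 = 5.9506
D_2 = 6.9979
D_3 = 8.2295
Terminal value at t=3: TV = D_4/(r−g) = 8.3595/(0.076−0.0158) = 138.8623
P₀ = 5.9506/(1+0.076)^1 + 6.9979/(1+0.076)^2 + 8.2295/(1+0.076)^3 + 138.8623/(1+0.076)^3 = 129.6477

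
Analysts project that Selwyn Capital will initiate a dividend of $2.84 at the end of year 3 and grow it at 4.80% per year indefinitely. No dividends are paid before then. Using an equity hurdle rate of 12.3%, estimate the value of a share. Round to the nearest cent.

$30.03

Deferred-dividend DDM. At t=2 the remaining stream is a growing perpetuity with first payment D_3 = 2.84.
V_2 = D_3/(r−g) = 2.84/(0.123−0.048) = 37.8667
P₀ = V_2/(1+r)^2 = 37.8667/(1+0.123)^2 = 30.0260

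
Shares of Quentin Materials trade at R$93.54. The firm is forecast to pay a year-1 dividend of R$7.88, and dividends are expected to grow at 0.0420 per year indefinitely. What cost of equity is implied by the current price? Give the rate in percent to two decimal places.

Rearranging the constant-growth DDM: r = D₁/P₀ + g.
r = 7.8800 / 93.54 + 0.042 = 0.08424 + 0.042 = 0.12624

12.62%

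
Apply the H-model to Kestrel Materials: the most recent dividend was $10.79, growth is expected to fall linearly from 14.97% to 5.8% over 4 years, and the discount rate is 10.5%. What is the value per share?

H-model: P₀ = D₀[(1+g_L) + H(g_S−g_L)]/(r−g_L), with H = 4/2 = 2.
P₀ = 10.79 × [(1+0.058) + 2×(0.1497−0.058)] / (0.105−0.058)
   = 10.79 × 1.2414 / 0.047 = 284.9937

$284.99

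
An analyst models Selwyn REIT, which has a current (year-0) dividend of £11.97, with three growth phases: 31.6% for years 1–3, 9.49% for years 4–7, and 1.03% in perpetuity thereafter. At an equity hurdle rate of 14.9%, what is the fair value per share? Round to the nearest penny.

Three-stage DDM. Project D₁…D_7; terminal Gordon value at t=7 with g = 0.0103; discount at r = 0.149.
D_1 = 15.7525
D_2 = 20.7303
D_3 = 27.2811
D_4 = 29.8701
D_5 = 32.7047
D_6 = 35.8084
D_7 = 39.2066
TV_7 = 39.6105/(0.149−0.0103) = 285.5838
P₀ = Σ Dₜ/(1+r)ᵗ + TV_7/(1+r)^7 = 219.2741

£219.27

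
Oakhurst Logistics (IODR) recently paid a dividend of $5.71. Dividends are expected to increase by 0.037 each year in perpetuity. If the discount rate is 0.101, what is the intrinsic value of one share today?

$92.52

Gordon growth model: P₀ = D₁/(r − g). D₁ = 5.71 × (1 + 0.037) = 5.9213.
P₀ = 5.9213 / (0.101 − 0.037) = 5.9213 / 0.064 = 92.5198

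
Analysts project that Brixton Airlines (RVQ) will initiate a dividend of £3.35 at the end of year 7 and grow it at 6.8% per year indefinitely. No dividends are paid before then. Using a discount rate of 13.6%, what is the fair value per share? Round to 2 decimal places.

£22.92

Deferred-dividend DDM. At t=6 the remaining stream is a growing perpetuity with first payment D_7 = 3.35.
V_6 = D_7/(r−g) = 3.35/(0.136−0.068) = 49.2647
P₀ = V_6/(1+r)^6 = 49.2647/(1+0.136)^6 = 22.9227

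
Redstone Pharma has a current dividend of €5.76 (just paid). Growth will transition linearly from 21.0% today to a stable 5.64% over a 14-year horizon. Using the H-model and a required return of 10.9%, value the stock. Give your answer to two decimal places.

H-model: P₀ = D₀[(1+g_L) + H(g_S−g_L)]/(r−g_L), with H = 14/2 = 7.
P₀ = 5.76 × [(1+0.0564) + 7×(0.21−0.0564)] / (0.109−0.0564)
   = 5.76 × 2.1316 / 0.0526 = 233.4224

€233.42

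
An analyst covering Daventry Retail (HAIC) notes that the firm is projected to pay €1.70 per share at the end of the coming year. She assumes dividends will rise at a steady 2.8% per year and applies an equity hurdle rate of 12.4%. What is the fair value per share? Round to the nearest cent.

Gordon growth model: P₀ = D₁/(r − g), with D₁ = 1.70 given directly.
P₀ = 1.7000 / (0.124 − 0.028) = 1.7000 / 0.096 = 17.7083

€17.71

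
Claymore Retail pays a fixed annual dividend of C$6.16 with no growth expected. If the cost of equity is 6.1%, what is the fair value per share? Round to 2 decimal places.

C$100.98

Zero-growth DDM (perpetuity): P₀ = D/r = 6.16 / 0.061 = 100.9836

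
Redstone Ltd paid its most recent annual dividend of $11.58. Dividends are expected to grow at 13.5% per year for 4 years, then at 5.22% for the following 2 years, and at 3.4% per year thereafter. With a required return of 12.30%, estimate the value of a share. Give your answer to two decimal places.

$192.74

Three-stage DDM. Project D₁…D_6; terminal Gordon value at t=6 with g = 0.034; discount at r = 0.123.
D_1 = 13.1433
D_2 = 14.9176
D_3 = 16.9315
D_4 = 19.2173
D_5 = 20.2204
D_6 = 21.2759
TV_6 = 21.9993/(0.123−0.034) = 247.1833
P₀ = Σ Dₜ/(1+r)ᵗ + TV_6/(1+r)^6 = 192.7361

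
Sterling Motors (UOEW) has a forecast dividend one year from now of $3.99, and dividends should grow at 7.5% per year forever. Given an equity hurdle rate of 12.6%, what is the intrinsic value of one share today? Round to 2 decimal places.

Gordon growth model: P₀ = D₁/(r − g), with D₁ = 3.99 given directly.
P₀ = 3.9900 / (0.126 − 0.075) = 3.9900 / 0.051 = 78.2353

$78.24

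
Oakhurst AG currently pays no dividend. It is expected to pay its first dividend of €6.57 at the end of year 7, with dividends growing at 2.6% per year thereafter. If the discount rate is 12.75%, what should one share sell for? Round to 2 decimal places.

Deferred-dividend DDM. At t=6 the remaining stream is a growing perpetuity with first payment D_7 = 6.57.
V_6 = D_7/(r−g) = 6.57/(0.1275−0.026) = 64.7291
P₀ = V_6/(1+r)^6 = 64.7291/(1+0.1275)^6 = 31.5065

€31.51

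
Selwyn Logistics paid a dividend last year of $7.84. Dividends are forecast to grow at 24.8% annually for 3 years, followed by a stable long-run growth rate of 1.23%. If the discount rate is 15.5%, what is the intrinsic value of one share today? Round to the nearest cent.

Two-stage DDM. Project D₁…D_3 at 0.248, terminal growth 0.0123, discount at r = 0.155.
D_1 = 9.7843
D_2 = 12.2108
D_3 = 15.2391
Terminal value at t=3: TV = D_4/(r−g) = 15.4266/(0.155−0.0123) = 108.1048
P₀ = 9.7843/(1+0.155)^1 + 12.2108/(1+0.155)^2 + 15.2391/(1+0.155)^3 + 108.1048/(1+0.155)^3 = 97.6766

$97.68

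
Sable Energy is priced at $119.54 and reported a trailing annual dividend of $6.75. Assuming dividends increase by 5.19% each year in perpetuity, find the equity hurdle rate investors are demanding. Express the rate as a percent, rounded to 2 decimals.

11.13%

Rearranging the constant-growth DDM: r = D₁/P₀ + g.
D₁ = 6.75 × (1 + 0.0519) = 7.1003.
r = 7.1003 / 119.54 + 0.0519 = 0.05940 + 0.0519 = 0.11130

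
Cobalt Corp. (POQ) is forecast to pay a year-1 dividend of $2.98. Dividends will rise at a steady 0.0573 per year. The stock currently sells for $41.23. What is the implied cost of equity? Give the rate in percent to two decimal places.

12.96%

Rearranging the constant-growth DDM: r = D₁/P₀ + g.
r = 2.9800 / 41.23 + 0.0573 = 0.07228 + 0.0573 = 0.12958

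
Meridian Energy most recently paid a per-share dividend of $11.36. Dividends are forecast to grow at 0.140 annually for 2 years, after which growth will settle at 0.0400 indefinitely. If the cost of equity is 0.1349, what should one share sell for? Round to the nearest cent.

$148.49

Two-stage DDM. Project D₁…D_2 at 0.14, terminal growth 0.04, discount at r = 0.1349.
D_1 = 12.9504
D_2 = 14.7635
Terminal value at t=2: TV = D_3/(r−g) = 15.3540/(0.1349−0.04) = 161.7913
P₀ = 12.9504/(1+0.1349)^1 + 14.7635/(1+0.1349)^2 + 161.7913/(1+0.1349)^2 = 148.4879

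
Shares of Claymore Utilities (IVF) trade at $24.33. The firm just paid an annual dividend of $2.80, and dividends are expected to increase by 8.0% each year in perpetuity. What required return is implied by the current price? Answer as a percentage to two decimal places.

20.43%

Rearranging the constant-growth DDM: r = D₁/P₀ + g.
D₁ = 2.80 × (1 + 0.08) = 3.0240.
r = 3.0240 / 24.33 + 0.08 = 0.12429 + 0.08 = 0.20429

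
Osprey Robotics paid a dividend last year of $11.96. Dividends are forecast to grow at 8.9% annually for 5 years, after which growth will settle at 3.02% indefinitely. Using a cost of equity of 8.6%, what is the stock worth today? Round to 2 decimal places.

Two-stage DDM. Project D₁…D_5 at 0.089, terminal growth 0.0302, discount at r = 0.086.
D_1 = 13.0244
D_2 = 14.1836
D_3 = 15.4460
D_4 = 16.8206
D_5 = 18.3177
Terminal value at t=5: TV = D_6/(r−g) = 18.8709/(0.086−0.0302) = 338.1878
P₀ = 13.0244/(1+0.086)^1 + 14.1836/(1+0.086)^2 + 15.4460/(1+0.086)^3 + 16.8206/(1+0.086)^4 + 18.3177/(1+0.086)^5 + 338.1878/(1+0.086)^5 = 284.1741

$284.17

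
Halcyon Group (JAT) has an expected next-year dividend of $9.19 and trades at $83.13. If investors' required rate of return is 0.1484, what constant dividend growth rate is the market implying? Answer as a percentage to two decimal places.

3.79%

From P₀ = D₁/(r − g), the implied growth is g = r − D₁/P₀.
g = 0.1484 − 9.19/83.13 = 0.1484 − 0.11055 = 0.03785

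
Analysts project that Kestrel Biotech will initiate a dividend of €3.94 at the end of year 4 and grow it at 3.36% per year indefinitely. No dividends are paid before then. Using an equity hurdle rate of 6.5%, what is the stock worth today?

€103.88

Deferred-dividend DDM. At t=3 the remaining stream is a growing perpetuity with first payment D_4 = 3.94.
V_3 = D_4/(r−g) = 3.94/(0.065−0.0336) = 125.4777
P₀ = V_3/(1+r)^3 = 125.4777/(1+0.065)^3 = 103.8766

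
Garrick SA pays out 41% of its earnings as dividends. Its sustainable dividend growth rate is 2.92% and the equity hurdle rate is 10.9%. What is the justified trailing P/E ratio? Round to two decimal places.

5.29

Justified trailing P/E = b(1+g)/(r−g) = 0.41×(1+0.0292)/(0.109−0.0292) = 5.2879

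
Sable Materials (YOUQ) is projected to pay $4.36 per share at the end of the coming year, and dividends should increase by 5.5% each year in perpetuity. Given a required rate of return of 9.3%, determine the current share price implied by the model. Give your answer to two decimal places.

$114.74

Gordon growth model: P₀ = D₁/(r − g), with D₁ = 4.36 given directly.
P₀ = 4.3600 / (0.093 − 0.055) = 4.3600 / 0.038 = 114.7368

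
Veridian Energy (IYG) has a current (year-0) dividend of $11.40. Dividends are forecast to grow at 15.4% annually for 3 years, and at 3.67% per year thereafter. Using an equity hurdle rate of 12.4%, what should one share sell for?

Two-stage DDM. Project D₁…D_3 at 0.154, terminal growth 0.0367, discount at r = 0.124.
D_1 = 13.1556
D_2 = 15.1816
D_3 = 17.5195
Terminal value at t=3: TV = D_4/(r−g) = 18.1625/(0.124−0.0367) = 208.0468
P₀ = 13.1556/(1+0.124)^1 + 15.1816/(1+0.124)^2 + 17.5195/(1+0.124)^3 + 208.0468/(1+0.124)^3 = 182.5666

$182.57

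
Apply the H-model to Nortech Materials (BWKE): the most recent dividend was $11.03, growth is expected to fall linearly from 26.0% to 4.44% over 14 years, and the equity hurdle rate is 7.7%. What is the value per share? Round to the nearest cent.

H-model: P₀ = D₀[(1+g_L) + H(g_S−g_L)]/(r−g_L), with H = 14/2 = 7.
P₀ = 11.03 × [(1+0.0444) + 7×(0.26−0.0444)] / (0.077−0.0444)
   = 11.03 × 2.5536 / 0.0326 = 863.9941

$863.99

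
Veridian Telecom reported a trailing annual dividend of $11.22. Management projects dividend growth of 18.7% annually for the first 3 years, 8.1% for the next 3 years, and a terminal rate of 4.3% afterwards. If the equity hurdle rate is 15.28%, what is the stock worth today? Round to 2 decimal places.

$163.99

Three-stage DDM. Project D₁…D_6; terminal Gordon value at t=6 with g = 0.043; discount at r = 0.1528.
D_1 = 13.3181
D_2 = 15.8086
D_3 = 18.7648
D_4 = 20.2848
D_5 = 21.9279
D_6 = 23.7040
TV_6 = 24.7233/(0.1528−0.043) = 225.1666
P₀ = Σ Dₜ/(1+r)ᵗ + TV_6/(1+r)^6 = 163.9880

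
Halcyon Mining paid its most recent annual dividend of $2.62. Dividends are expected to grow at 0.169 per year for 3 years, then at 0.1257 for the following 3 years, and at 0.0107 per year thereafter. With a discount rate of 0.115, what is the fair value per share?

$47.99

Three-stage DDM. Project D₁…D_6; terminal Gordon value at t=6 with g = 0.0107; discount at r = 0.115.
D_1 = 3.0628
D_2 = 3.5804
D_3 = 4.1855
D_4 = 4.7116
D_5 = 5.3038
D_6 = 5.9705
TV_6 = 6.0344/(0.115−0.0107) = 57.8563
P₀ = Σ Dₜ/(1+r)ᵗ + TV_6/(1+r)^6 = 47.9887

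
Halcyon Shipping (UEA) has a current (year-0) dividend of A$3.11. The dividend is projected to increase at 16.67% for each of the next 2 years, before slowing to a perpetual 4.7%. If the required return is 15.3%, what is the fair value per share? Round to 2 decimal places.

Two-stage DDM. Project D₁…D_2 at 0.1667, terminal growth 0.047, discount at r = 0.153.
D_1 = 3.6284
D_2 = 4.2333
Terminal value at t=2: TV = D_3/(r−g) = 4.4323/(0.153−0.047) = 41.8138
P₀ = 3.6284/(1+0.153)^1 + 4.2333/(1+0.153)^2 + 41.8138/(1+0.153)^2 = 37.7842

A$37.78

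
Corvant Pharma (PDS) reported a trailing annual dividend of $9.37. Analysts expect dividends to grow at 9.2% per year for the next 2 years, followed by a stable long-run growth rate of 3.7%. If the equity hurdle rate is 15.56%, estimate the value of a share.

Two-stage DDM. Project D₁…D_2 at 0.092, terminal growth 0.037, discount at r = 0.1556.
D_1 = 10.2320
D_2 = 11.1734
Terminal value at t=2: TV = D_3/(r−g) = 11.5868/(0.1556−0.037) = 97.6965
P₀ = 10.2320/(1+0.1556)^1 + 11.1734/(1+0.1556)^2 + 97.6965/(1+0.1556)^2 = 90.3797

$90.38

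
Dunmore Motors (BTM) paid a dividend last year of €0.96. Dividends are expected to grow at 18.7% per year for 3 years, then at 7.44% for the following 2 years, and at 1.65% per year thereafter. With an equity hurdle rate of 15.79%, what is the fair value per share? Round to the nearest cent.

€11.28

Three-stage DDM. Project D₁…D_5; terminal Gordon value at t=5 with g = 0.0165; discount at r = 0.1579.
D_1 = 1.1395
D_2 = 1.3526
D_3 = 1.6055
D_4 = 1.7250
D_5 = 1.8533
TV_5 = 1.8839/(0.1579−0.0165) = 13.3233
P₀ = Σ Dₜ/(1+r)ᵗ + TV_5/(1+r)^5 = 11.2784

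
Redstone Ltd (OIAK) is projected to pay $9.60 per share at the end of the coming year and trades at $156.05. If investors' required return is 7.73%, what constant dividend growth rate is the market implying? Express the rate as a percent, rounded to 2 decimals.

From P₀ = D₁/(r − g), the implied growth is g = r − D₁/P₀.
g = 0.0773 − 9.60/156.05 = 0.0773 − 0.06152 = 0.01578

1.58%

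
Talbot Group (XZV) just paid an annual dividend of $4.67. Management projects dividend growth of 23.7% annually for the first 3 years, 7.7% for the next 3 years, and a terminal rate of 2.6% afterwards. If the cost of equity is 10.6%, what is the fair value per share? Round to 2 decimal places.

$113.56

Three-stage DDM. Project D₁…D_6; terminal Gordon value at t=6 with g = 0.026; discount at r = 0.106.
D_1 = 5.7768
D_2 = 7.1459
D_3 = 8.8395
D_4 = 9.5201
D_5 = 10.2532
D_6 = 11.0426
TV_6 = 11.3298/(0.106−0.026) = 141.6219
P₀ = Σ Dₜ/(1+r)ᵗ + TV_6/(1+r)^6 = 113.5646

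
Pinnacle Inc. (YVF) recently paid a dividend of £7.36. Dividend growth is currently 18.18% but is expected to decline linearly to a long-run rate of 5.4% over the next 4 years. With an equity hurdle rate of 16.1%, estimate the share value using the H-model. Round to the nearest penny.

£90.08

H-model: P₀ = D₀[(1+g_L) + H(g_S−g_L)]/(r−g_L), with H = 4/2 = 2.
P₀ = 7.36 × [(1+0.054) + 2×(0.1818−0.054)] / (0.161−0.054)
   = 7.36 × 1.3096 / 0.107 = 90.0809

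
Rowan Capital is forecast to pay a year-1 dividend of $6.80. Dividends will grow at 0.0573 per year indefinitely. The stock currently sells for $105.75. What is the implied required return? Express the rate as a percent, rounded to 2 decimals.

Rearranging the constant-growth DDM: r = D₁/P₀ + g.
r = 6.8000 / 105.75 + 0.0573 = 0.06430 + 0.0573 = 0.12160

12.16%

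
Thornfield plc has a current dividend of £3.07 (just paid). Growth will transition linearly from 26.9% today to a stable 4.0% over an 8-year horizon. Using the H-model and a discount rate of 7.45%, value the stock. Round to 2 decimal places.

£174.06

H-model: P₀ = D₀[(1+g_L) + H(g_S−g_L)]/(r−g_L), with H = 8/2 = 4.
P₀ = 3.07 × [(1+0.04) + 4×(0.269−0.04)] / (0.0745−0.04)
   = 3.07 × 1.9560 / 0.0345 = 174.0557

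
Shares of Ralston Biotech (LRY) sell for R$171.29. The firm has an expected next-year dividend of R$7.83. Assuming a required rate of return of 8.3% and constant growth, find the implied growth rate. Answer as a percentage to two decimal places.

From P₀ = D₁/(r − g), the implied growth is g = r − D₁/P₀.
g = 0.083 − 7.83/171.29 = 0.083 − 0.04571 = 0.03729

3.73%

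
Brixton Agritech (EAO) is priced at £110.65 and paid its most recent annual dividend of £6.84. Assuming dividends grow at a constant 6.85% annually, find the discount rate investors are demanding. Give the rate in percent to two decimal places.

13.46%

Rearranging the constant-growth DDM: r = D₁/P₀ + g.
D₁ = 6.84 × (1 + 0.0685) = 7.3085.
r = 7.3085 / 110.65 + 0.0685 = 0.06605 + 0.0685 = 0.13455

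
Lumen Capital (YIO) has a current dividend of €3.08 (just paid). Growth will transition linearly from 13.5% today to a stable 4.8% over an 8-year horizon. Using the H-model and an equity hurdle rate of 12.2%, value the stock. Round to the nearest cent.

€58.10

H-model: P₀ = D₀[(1+g_L) + H(g_S−g_L)]/(r−g_L), with H = 8/2 = 4.
P₀ = 3.08 × [(1+0.048) + 4×(0.135−0.048)] / (0.122−0.048)
   = 3.08 × 1.3960 / 0.074 = 58.1038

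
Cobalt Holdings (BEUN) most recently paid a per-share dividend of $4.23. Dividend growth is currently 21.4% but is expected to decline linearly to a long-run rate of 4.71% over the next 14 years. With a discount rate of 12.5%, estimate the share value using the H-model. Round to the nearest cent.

H-model: P₀ = D₀[(1+g_L) + H(g_S−g_L)]/(r−g_L), with H = 14/2 = 7.
P₀ = 4.23 × [(1+0.0471) + 7×(0.214−0.0471)] / (0.125−0.0471)
   = 4.23 × 2.2154 / 0.0779 = 120.2971

$120.30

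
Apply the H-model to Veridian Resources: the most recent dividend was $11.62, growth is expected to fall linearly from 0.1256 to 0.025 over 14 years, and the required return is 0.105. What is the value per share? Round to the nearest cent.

$251.17

H-model: P₀ = D₀[(1+g_L) + H(g_S−g_L)]/(r−g_L), with H = 14/2 = 7.
P₀ = 11.62 × [(1+0.025) + 7×(0.1256−0.025)] / (0.105−0.025)
   = 11.62 × 1.7292 / 0.08 = 251.1663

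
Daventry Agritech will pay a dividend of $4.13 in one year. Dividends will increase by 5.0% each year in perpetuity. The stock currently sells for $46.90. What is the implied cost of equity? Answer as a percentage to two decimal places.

13.81%

Rearranging the constant-growth DDM: r = D₁/P₀ + g.
r = 4.1300 / 46.90 + 0.05 = 0.08806 + 0.05 = 0.13806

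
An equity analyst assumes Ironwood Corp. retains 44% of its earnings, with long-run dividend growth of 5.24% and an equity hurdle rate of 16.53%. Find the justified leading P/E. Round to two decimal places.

Payout ratio b = 1 − 0.44 = 0.56.
Justified leading P/E = b/(r−g) = 0.56/(0.1653−0.0524) = 4.9601

4.96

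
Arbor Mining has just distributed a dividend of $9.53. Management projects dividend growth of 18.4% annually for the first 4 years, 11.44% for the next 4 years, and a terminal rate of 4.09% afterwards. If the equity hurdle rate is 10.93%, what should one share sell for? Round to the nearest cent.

Three-stage DDM. Project D₁…D_8; terminal Gordon value at t=8 with g = 0.0409; discount at r = 0.1093.
D_1 = 11.2835
D_2 = 13.3597
D_3 = 15.8179
D_4 = 18.7284
D_5 = 20.8709
D_6 = 23.2585
D_7 = 25.9193
D_8 = 28.8845
TV_8 = 30.0658/(0.1093−0.0409) = 439.5589
P₀ = Σ Dₜ/(1+r)ᵗ + TV_8/(1+r)^8 = 286.7293

$286.73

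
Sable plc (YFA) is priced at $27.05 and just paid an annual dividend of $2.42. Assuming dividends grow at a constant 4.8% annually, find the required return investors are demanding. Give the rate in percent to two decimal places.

Rearranging the constant-growth DDM: r = D₁/P₀ + g.
D₁ = 2.42 × (1 + 0.048) = 2.5362.
r = 2.5362 / 27.05 + 0.048 = 0.09376 + 0.048 = 0.14176

14.18%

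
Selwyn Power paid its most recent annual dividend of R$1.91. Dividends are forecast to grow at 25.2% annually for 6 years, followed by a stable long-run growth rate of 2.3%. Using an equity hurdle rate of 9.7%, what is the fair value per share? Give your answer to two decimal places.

Two-stage DDM. Project D₁…D_6 at 0.252, terminal growth 0.023, discount at r = 0.097.
D_1 = 2.3913
D_2 = 2.9939
D_3 = 3.7484
D_4 = 4.6930
D_5 = 5.8756
D_6 = 7.3563
Terminal value at t=6: TV = D_7/(r−g) = 7.5255/(0.097−0.023) = 101.6959
P₀ = 2.3913/(1+0.097)^1 + 2.9939/(1+0.097)^2 + 3.7484/(1+0.097)^3 + 4.6930/(1+0.097)^4 + 5.8756/(1+0.097)^5 + 7.3563/(1+0.097)^6 + 101.6959/(1+0.097)^6 = 77.0203

R$77.02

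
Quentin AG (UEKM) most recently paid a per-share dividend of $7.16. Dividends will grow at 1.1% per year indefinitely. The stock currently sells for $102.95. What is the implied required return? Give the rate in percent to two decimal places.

Rearranging the constant-growth DDM: r = D₁/P₀ + g.
D₁ = 7.16 × (1 + 0.011) = 7.2388.
r = 7.2388 / 102.95 + 0.011 = 0.07031 + 0.011 = 0.08131

8.13%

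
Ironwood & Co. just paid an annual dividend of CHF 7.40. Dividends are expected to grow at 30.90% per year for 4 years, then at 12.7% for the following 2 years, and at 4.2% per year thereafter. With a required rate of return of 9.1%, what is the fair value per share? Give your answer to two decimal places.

Three-stage DDM. Project D₁…D_6; terminal Gordon value at t=6 with g = 0.042; discount at r = 0.091.
D_1 = 9.6866
D_2 = 12.6798
D_3 = 16.5978
D_4 = 21.7265
D_5 = 24.4858
D_6 = 27.5955
TV_6 = 28.7545/(0.091−0.042) = 586.8266
P₀ = Σ Dₜ/(1+r)ᵗ + TV_6/(1+r)^6 = 427.8389

CHF 427.84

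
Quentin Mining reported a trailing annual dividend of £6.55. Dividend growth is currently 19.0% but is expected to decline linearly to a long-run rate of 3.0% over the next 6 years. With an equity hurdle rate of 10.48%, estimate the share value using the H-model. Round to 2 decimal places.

H-model: P₀ = D₀[(1+g_L) + H(g_S−g_L)]/(r−g_L), with H = 6/2 = 3.
P₀ = 6.55 × [(1+0.03) + 3×(0.19−0.03)] / (0.1048−0.03)
   = 6.55 × 1.5100 / 0.0748 = 132.2259

£132.23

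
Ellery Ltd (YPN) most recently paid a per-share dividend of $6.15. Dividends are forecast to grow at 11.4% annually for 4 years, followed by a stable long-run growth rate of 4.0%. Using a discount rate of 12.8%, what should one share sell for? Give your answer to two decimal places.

$92.99

Two-stage DDM. Project D₁…D_4 at 0.114, terminal growth 0.04, discount at r = 0.128.
D_1 = 6.8511
D_2 = 7.6321
D_3 = 8.5022
D_4 = 9.4714
Terminal value at t=4: TV = D_5/(r−g) = 9.8503/(0.128−0.04) = 111.9352
P₀ = 6.8511/(1+0.128)^1 + 7.6321/(1+0.128)^2 + 8.5022/(1+0.128)^3 + 9.4714/(1+0.128)^4 + 111.9352/(1+0.128)^4 = 92.9862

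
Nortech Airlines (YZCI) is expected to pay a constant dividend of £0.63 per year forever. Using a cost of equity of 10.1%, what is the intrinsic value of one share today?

Zero-growth DDM (perpetuity): P₀ = D/r = 0.63 / 0.101 = 6.2376

£6.24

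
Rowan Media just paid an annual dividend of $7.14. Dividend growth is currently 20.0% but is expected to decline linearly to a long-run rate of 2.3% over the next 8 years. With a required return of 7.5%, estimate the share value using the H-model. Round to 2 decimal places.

H-model: P₀ = D₀[(1+g_L) + H(g_S−g_L)]/(r−g_L), with H = 8/2 = 4.
P₀ = 7.14 × [(1+0.023) + 4×(0.2−0.023)] / (0.075−0.023)
   = 7.14 × 1.7310 / 0.052 = 237.6796

$237.68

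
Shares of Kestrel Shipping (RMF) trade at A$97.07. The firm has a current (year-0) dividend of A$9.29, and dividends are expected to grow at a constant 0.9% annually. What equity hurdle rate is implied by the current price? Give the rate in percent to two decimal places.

Rearranging the constant-growth DDM: r = D₁/P₀ + g.
D₁ = 9.29 × (1 + 0.009) = 9.3736.
r = 9.3736 / 97.07 + 0.009 = 0.09657 + 0.009 = 0.10557

10.56%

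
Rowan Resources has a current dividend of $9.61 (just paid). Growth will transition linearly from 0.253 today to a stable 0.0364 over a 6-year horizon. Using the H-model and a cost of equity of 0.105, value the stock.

$236.22

H-model: P₀ = D₀[(1+g_L) + H(g_S−g_L)]/(r−g_L), with H = 6/2 = 3.
P₀ = 9.61 × [(1+0.0364) + 3×(0.253−0.0364)] / (0.105−0.0364)
   = 9.61 × 1.6862 / 0.0686 = 236.2155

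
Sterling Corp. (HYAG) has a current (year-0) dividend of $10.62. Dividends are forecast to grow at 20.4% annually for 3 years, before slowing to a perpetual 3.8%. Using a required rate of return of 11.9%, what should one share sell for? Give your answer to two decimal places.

$206.47

Two-stage DDM. Project D₁…D_3 at 0.204, terminal growth 0.038, discount at r = 0.119.
D_1 = 12.7865
D_2 = 15.3949
D_3 = 18.5355
Terminal value at t=3: TV = D_4/(r−g) = 19.2398/(0.119−0.038) = 237.5288
P₀ = 12.7865/(1+0.119)^1 + 15.3949/(1+0.119)^2 + 18.5355/(1+0.119)^3 + 237.5288/(1+0.119)^3 = 206.4720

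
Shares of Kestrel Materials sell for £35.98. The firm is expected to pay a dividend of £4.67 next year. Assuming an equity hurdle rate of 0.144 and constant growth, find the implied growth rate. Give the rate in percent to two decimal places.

1.42%

From P₀ = D₁/(r − g), the implied growth is g = r − D₁/P₀.
g = 0.144 − 4.67/35.98 = 0.144 − 0.12979 = 0.01421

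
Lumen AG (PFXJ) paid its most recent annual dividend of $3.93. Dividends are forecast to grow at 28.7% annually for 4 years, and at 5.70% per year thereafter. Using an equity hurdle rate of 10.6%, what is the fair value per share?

$178.73

Two-stage DDM. Project D₁…D_4 at 0.287, terminal growth 0.057, discount at r = 0.106.
D_1 = 5.0579
D_2 = 6.5095
D_3 = 8.3778
D_4 = 10.7822
Terminal value at t=4: TV = D_5/(r−g) = 11.3968/(0.106−0.057) = 232.5871
P₀ = 5.0579/(1+0.106)^1 + 6.5095/(1+0.106)^2 + 8.3778/(1+0.106)^3 + 10.7822/(1+0.106)^4 + 232.5871/(1+0.106)^4 = 178.7339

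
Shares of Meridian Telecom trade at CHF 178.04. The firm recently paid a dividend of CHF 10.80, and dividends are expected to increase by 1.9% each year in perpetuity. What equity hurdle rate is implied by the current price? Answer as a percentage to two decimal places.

8.08%

Rearranging the constant-growth DDM: r = D₁/P₀ + g.
D₁ = 10.80 × (1 + 0.019) = 11.0052.
r = 11.0052 / 178.04 + 0.019 = 0.06181 + 0.019 = 0.08081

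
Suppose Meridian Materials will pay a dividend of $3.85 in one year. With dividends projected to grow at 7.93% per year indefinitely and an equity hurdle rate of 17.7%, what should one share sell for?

Gordon growth model: P₀ = D₁/(r − g), with D₁ = 3.85 given directly.
P₀ = 3.8500 / (0.177 − 0.0793) = 3.8500 / 0.0977 = 39.4063

$39.41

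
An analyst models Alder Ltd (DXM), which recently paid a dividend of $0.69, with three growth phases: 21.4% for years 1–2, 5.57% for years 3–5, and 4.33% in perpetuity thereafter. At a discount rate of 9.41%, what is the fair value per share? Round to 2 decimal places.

$19.66

Three-stage DDM. Project D₁…D_5; terminal Gordon value at t=5 with g = 0.0433; discount at r = 0.0941.
D_1 = 0.8377
D_2 = 1.0169
D_3 = 1.0736
D_4 = 1.1334
D_5 = 1.1965
TV_5 = 1.2483/(0.0941−0.0433) = 24.5727
P₀ = Σ Dₜ/(1+r)ᵗ + TV_5/(1+r)^5 = 19.6625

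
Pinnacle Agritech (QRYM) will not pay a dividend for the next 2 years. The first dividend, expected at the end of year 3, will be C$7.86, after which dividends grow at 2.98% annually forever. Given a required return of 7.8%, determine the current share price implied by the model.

C$140.33

Deferred-dividend DDM. At t=2 the remaining stream is a growing perpetuity with first payment D_3 = 7.86.
V_2 = D_3/(r−g) = 7.86/(0.078−0.0298) = 163.0705
P₀ = V_2/(1+r)^2 = 163.0705/(1+0.078)^2 = 140.3259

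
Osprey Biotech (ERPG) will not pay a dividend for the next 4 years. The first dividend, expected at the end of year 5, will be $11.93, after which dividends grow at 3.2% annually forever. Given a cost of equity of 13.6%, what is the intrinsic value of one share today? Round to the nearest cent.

Deferred-dividend DDM. At t=4 the remaining stream is a growing perpetuity with first payment D_5 = 11.93.
V_4 = D_5/(r−g) = 11.93/(0.136−0.032) = 114.7115
P₀ = V_4/(1+r)^4 = 114.7115/(1+0.136)^4 = 68.8801

$68.88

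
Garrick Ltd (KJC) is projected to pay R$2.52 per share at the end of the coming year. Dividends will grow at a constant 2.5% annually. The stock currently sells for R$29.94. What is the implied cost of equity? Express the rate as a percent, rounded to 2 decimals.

Rearranging the constant-growth DDM: r = D₁/P₀ + g.
r = 2.5200 / 29.94 + 0.025 = 0.08417 + 0.025 = 0.10917

10.92%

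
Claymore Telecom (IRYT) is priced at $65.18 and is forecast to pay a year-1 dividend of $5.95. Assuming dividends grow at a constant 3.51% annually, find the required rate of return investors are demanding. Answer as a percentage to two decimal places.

Rearranging the constant-growth DDM: r = D₁/P₀ + g.
r = 5.9500 / 65.18 + 0.0351 = 0.09129 + 0.0351 = 0.12639

12.64%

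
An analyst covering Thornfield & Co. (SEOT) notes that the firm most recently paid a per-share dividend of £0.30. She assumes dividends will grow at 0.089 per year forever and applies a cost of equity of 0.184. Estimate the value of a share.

£3.44

Gordon growth model: P₀ = D₁/(r − g). D₁ = 0.30 × (1 + 0.089) = 0.3267.
P₀ = 0.3267 / (0.184 − 0.089) = 0.3267 / 0.095 = 3.4389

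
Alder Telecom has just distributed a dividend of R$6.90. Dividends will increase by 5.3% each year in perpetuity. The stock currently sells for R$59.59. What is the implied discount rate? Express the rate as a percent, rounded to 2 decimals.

17.49%

Rearranging the constant-growth DDM: r = D₁/P₀ + g.
D₁ = 6.90 × (1 + 0.053) = 7.2657.
r = 7.2657 / 59.59 + 0.053 = 0.12193 + 0.053 = 0.17493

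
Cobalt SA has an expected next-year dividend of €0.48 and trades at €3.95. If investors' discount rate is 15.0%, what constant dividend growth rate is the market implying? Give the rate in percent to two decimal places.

2.85%

From P₀ = D₁/(r − g), the implied growth is g = r − D₁/P₀.
g = 0.15 − 0.48/3.95 = 0.15 − 0.12152 = 0.02848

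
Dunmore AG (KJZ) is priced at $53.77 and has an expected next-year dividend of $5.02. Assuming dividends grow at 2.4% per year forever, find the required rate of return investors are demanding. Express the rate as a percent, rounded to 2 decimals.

Rearranging the constant-growth DDM: r = D₁/P₀ + g.
r = 5.0200 / 53.77 + 0.024 = 0.09336 + 0.024 = 0.11736

11.74%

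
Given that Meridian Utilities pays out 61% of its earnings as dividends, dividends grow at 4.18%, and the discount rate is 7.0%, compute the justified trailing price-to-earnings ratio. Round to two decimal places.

Justified trailing P/E = b(1+g)/(r−g) = 0.61×(1+0.0418)/(0.07−0.0418) = 22.5354

22.54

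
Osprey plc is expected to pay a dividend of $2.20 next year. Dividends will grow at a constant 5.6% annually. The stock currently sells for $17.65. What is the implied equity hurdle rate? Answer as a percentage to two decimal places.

Rearranging the constant-growth DDM: r = D₁/P₀ + g.
r = 2.2000 / 17.65 + 0.056 = 0.12465 + 0.056 = 0.18065

18.06%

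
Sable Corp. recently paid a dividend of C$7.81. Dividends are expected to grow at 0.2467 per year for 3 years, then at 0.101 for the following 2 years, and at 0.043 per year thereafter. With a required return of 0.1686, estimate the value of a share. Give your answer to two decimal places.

Three-stage DDM. Project D₁…D_5; terminal Gordon value at t=5 with g = 0.043; discount at r = 0.1686.
D_1 = 9.7367
D_2 = 12.1388
D_3 = 15.1334
D_4 = 16.6619
D_5 = 18.3447
TV_5 = 19.1336/(0.1686−0.043) = 152.3373
P₀ = Σ Dₜ/(1+r)ᵗ + TV_5/(1+r)^5 = 113.9553

C$113.96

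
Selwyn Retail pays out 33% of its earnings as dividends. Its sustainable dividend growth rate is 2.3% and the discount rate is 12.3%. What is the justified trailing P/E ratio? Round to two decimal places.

3.38

Justified trailing P/E = b(1+g)/(r−g) = 0.33×(1+0.023)/(0.123−0.023) = 3.3759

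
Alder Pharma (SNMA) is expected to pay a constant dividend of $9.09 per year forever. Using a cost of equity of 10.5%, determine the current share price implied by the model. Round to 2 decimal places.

Zero-growth DDM (perpetuity): P₀ = D/r = 9.09 / 0.105 = 86.5714

$86.57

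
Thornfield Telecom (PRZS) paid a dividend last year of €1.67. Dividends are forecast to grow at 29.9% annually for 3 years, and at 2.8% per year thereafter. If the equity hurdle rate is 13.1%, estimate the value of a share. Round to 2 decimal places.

Two-stage DDM. Project D₁…D_3 at 0.299, terminal growth 0.028, discount at r = 0.131.
D_1 = 2.1693
D_2 = 2.8180
D_3 = 3.6605
Terminal value at t=3: TV = D_4/(r−g) = 3.7630/(0.131−0.028) = 36.5342
P₀ = 2.1693/(1+0.131)^1 + 2.8180/(1+0.131)^2 + 3.6605/(1+0.131)^3 + 36.5342/(1+0.131)^3 = 31.9042

€31.90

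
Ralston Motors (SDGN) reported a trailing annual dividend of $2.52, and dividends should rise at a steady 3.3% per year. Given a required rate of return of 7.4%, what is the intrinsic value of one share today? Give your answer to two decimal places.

$63.49

Gordon growth model: P₀ = D₁/(r − g). D₁ = 2.52 × (1 + 0.033) = 2.6032.
P₀ = 2.6032 / (0.074 − 0.033) = 2.6032 / 0.041 = 63.4917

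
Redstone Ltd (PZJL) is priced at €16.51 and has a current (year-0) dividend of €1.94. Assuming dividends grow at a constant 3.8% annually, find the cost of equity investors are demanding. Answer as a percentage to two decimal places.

16.00%

Rearranging the constant-growth DDM: r = D₁/P₀ + g.
D₁ = 1.94 × (1 + 0.038) = 2.0137.
r = 2.0137 / 16.51 + 0.038 = 0.12197 + 0.038 = 0.15997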